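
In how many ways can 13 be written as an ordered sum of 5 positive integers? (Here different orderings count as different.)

495

Place 4 bars in the 12 internal gaps of a row of 13 dots: C(12,4) = 495.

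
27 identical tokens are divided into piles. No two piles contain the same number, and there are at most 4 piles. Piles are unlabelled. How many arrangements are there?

There are 134 such partitions.

134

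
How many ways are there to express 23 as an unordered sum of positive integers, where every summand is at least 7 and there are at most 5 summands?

8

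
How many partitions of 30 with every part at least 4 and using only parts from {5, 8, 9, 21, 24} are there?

Enumerating:
21, 9
9, 8, 8, 5
5, 5, 5, 5, 5, 5
That's 3 in total.

3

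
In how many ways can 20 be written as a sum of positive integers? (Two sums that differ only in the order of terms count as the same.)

627

Enumerating by decreasing first part gives 627 partitions in all.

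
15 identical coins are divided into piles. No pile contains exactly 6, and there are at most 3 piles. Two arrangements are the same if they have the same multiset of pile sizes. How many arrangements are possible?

Enumerating:
15
1 + 14
2 + 13
1 + 1 + 13
3 + 12
1 + 2 + 12
4 + 11
1 + 3 + 11
2 + 2 + 11
5 + 10
1 + 4 + 10
2 + 3 + 10
1 + 5 + 9
2 + 4 + 9
3 + 3 + 9
7 + 8
2 + 5 + 8
3 + 4 + 8
1 + 7 + 7
3 + 5 + 7
4 + 4 + 7
5 + 5 + 5

22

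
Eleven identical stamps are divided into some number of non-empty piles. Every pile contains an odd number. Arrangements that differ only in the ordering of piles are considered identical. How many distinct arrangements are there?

Enumerating:
11
9, 1, 1
7, 3, 1
7, 1, 1, 1, 1
5, 5, 1
5, 3, 3
5, 3, 1, 1, 1
5, 1, 1, 1, 1, 1, 1
3, 3, 3, 1, 1
3, 3, 1, 1, 1, 1, 1
3, 1, 1, 1, 1, 1, 1, 1, 1
1, 1, 1, 1, 1, 1, 1, 1, 1, 1, 1
Counting gives 12.

12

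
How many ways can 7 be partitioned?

15

The partitions of 7 that satisfy the conditions:
7
1,6
2,5
1,1,5
3,4
1,2,4
1,1,1,4
1,3,3
2,2,3
1,1,2,3
1,1,1,1,3
1,2,2,2
1,1,1,2,2
1,1,1,1,1,2
1,1,1,1,1,1,1
That's 15 in total.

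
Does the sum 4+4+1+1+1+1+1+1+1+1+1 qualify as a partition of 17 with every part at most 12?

Yes

The parts sum to 17, and the condition 'no summand exceeds 12' holds.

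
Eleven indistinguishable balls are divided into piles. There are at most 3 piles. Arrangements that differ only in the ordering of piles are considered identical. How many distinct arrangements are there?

16

The partitions of 11 that satisfy the conditions:
11
10+1
9+2
9+1+1
8+3
8+2+1
7+4
7+3+1
7+2+2
6+5
6+4+1
6+3+2
5+5+1
5+4+2
5+3+3
4+4+3
That's 16 in total.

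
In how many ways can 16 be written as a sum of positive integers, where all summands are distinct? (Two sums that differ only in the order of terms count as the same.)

A partial list (first 12 by largest part):
16
1, 15
2, 14
3, 13
1, 2, 13
4, 12
1, 3, 12
5, 11
1, 4, 11
2, 3, 11
6, 10
1, 5, 10
…and 20 more, for 32 total.

32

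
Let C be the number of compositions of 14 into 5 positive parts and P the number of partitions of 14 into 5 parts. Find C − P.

Ordered (compositions into 5 parts): C(13,4) = 715.
Unordered (partitions into 5 parts): 23.
Difference: 715 − 23 = 692.

692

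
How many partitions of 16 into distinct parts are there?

A partial list (first 12 by largest part):
16
1, 15
2, 14
3, 13
1, 2, 13
4, 12
1, 3, 12
5, 11
1, 4, 11
2, 3, 11
6, 10
1, 5, 10
…and 20 more, for 32 total.

32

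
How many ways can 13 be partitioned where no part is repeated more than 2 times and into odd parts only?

Listing the qualifying partitions of 13:
13
11+1+1
9+3+1
7+5+1
7+3+3
5+5+3
5+3+3+1+1
That's 7 in total.

7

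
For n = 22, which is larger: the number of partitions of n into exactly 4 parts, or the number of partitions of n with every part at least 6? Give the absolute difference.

Partitions of 22 into exactly 4 parts: 84.
Partitions of 22 with every part at least 6: 11.
|84 − 11| = 73.

73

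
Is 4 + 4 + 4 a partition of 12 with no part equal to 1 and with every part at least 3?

Yes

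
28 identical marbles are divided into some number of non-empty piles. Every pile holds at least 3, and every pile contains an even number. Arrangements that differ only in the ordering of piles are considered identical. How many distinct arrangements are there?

A partial list (first 12 by largest part):
28
24, 4
22, 6
20, 8
20, 4, 4
18, 10
18, 6, 4
16, 12
16, 8, 4
16, 6, 6
16, 4, 4, 4
14, 14
…and 22 more, for 34 total.

34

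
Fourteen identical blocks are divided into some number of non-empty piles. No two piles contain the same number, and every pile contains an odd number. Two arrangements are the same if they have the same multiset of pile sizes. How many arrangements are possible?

They are:
13 + 1
11 + 3
9 + 5
That's 3 in total.

3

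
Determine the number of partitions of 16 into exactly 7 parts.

There are too many to list fully; the first 12 (by largest part) are:
10,1,1,1,1,1,1
9,2,1,1,1,1,1
8,3,1,1,1,1,1
8,2,2,1,1,1,1
7,4,1,1,1,1,1
7,3,2,1,1,1,1
7,2,2,2,1,1,1
6,5,1,1,1,1,1
6,4,2,1,1,1,1
6,3,3,1,1,1,1
6,3,2,2,1,1,1
6,2,2,2,2,1,1
…and 16 more, for 28 total.

28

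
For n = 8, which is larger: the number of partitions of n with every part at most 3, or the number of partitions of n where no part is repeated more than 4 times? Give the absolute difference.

Partitions of 8 with every part at most 3: 10.
Partitions of 8 where no part is repeated more than 4 times: 19.
|10 − 19| = 9.

9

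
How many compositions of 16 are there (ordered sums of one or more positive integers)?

32768

Each of the 15 gaps between 16 units is either a break or not: 2^15 = 32768.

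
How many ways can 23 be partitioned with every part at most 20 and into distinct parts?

Enumerating by decreasing first part gives 101 partitions in all.

101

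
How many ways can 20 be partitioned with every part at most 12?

582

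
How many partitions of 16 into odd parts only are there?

32

A partial list (first 12 by largest part):
15, 1
13, 3
13, 1, 1, 1
11, 5
11, 3, 1, 1
11, 1, 1, 1, 1, 1
9, 7
9, 5, 1, 1
9, 3, 3, 1
9, 3, 1, 1, 1, 1
9, 1, 1, 1, 1, 1, 1, 1
7, 7, 1, 1
…and 20 more, for 32 total.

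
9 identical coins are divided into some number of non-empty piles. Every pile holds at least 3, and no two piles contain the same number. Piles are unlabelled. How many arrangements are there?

The partitions of 9 that satisfy the conditions:
9
6 + 3
5 + 4
That's 3 in total.

3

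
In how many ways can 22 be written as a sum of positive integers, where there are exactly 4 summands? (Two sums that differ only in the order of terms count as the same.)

84

Counting exhaustively, 84 partitions satisfy the conditions.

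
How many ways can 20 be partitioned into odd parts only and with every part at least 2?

10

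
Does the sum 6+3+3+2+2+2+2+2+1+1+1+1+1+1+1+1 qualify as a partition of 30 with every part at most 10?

The parts sum to 30, and the condition 'no summand exceeds 10' holds.

Yes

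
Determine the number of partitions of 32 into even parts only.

Counting exhaustively, 231 partitions satisfy the conditions.

231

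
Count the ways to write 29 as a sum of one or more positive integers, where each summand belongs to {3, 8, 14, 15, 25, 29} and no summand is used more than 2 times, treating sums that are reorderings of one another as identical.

3

Enumerating:
29
14 + 15
3 + 3 + 8 + 15
Counting gives 3.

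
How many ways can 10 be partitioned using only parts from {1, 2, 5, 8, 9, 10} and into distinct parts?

They are:
10
9, 1
8, 2
Counting gives 3.

3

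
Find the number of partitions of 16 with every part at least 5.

6

Listing the qualifying partitions of 16:
16
11 + 5
10 + 6
9 + 7
8 + 8
6 + 5 + 5
Counting gives 6.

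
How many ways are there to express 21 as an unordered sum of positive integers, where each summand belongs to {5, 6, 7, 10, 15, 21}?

Listing the qualifying partitions of 21:
21
15,6
10,6,5
7,7,7
6,5,5,5
Counting gives 5.

5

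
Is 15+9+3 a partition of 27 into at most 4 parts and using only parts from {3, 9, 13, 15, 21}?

Yes

The parts sum to 27, and the condition 'there are at most 4 summands' holds; the condition 'each summand belongs to {3, 9, 13, 15, 21}' holds.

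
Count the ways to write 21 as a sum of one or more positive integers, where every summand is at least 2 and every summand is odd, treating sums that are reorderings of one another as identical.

The partitions of 21 that satisfy the conditions:
21
3,3,15
3,5,13
3,7,11
5,5,11
3,9,9
5,7,9
3,3,3,3,9
7,7,7
3,3,3,5,7
3,3,5,5,5
3,3,3,3,3,3,3
That's 12 in total.

12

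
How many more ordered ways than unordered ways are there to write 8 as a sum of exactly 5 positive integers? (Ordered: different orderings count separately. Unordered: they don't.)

32

Compositions: C(7,4) = 35.
Partitions of 8 into exactly 5 parts: 3.
Difference: 35 − 3 = 32.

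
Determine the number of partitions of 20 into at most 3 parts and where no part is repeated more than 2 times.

A partial list (first 12 by largest part):
20
19, 1
18, 2
18, 1, 1
17, 3
17, 2, 1
16, 4
16, 3, 1
16, 2, 2
15, 5
15, 4, 1
15, 3, 2
…and 32 more, for 44 total.

44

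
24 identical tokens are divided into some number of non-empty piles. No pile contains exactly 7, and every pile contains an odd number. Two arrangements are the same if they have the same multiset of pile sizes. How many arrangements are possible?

Systematic enumeration (by largest part, then next-largest, …) yields 84.

84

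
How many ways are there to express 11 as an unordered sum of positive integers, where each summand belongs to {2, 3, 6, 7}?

4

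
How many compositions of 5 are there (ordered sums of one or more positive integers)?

The number of compositions of n is 2^(n−1); here 2^4 = 16.

16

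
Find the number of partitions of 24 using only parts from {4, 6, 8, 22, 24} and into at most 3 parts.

2

Enumerating:
24
8, 8, 8
Counting gives 2.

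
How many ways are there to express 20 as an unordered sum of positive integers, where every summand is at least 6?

Listing the qualifying partitions of 20:
20
14, 6
13, 7
12, 8
11, 9
10, 10
8, 6, 6
7, 7, 6
That's 8 in total.

8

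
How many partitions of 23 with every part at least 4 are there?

A partial list (first 12 by largest part):
23
4+19
5+18
6+17
7+16
8+15
4+4+15
9+14
4+5+14
10+13
4+6+13
5+5+13
…and 27 more, for 39 total.

39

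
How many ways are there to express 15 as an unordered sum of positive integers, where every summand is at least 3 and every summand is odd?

5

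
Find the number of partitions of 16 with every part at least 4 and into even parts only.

The partitions of 16 that satisfy the conditions:
16
12 + 4
10 + 6
8 + 8
8 + 4 + 4
6 + 6 + 4
4 + 4 + 4 + 4
That's 7 in total.

7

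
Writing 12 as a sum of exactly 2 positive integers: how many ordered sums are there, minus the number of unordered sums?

Compositions: C(11,1) = 11.
Partitions of 12 into exactly 2 parts: 6.
Difference: 11 − 6 = 5.

5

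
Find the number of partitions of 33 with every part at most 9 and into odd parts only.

Systematic enumeration (by largest part, then next-largest, …) yields 182.

182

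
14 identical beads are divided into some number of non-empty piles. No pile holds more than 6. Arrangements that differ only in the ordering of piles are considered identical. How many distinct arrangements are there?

90

Counting exhaustively, 90 partitions satisfy the conditions.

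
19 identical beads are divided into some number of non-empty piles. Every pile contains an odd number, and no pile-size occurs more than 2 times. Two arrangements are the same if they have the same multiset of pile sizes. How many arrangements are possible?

16

They are:
19
17, 1, 1
15, 3, 1
13, 5, 1
13, 3, 3
11, 7, 1
11, 5, 3
11, 3, 3, 1, 1
9, 9, 1
9, 7, 3
9, 5, 5
9, 5, 3, 1, 1
7, 7, 5
7, 7, 3, 1, 1
7, 5, 5, 1, 1
7, 5, 3, 3, 1
Counting gives 16.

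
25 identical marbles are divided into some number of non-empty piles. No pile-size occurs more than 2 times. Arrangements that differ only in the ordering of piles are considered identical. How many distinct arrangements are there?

513

Counting exhaustively, 513 partitions satisfy the conditions.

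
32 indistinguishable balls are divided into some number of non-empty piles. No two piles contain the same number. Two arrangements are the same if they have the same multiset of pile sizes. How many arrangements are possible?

There are 390 such partitions.

390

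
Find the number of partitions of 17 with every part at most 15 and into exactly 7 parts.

There are too many to list fully; the first 12 (by largest part) are:
11 + 1 + 1 + 1 + 1 + 1 + 1
10 + 2 + 1 + 1 + 1 + 1 + 1
9 + 3 + 1 + 1 + 1 + 1 + 1
9 + 2 + 2 + 1 + 1 + 1 + 1
8 + 4 + 1 + 1 + 1 + 1 + 1
8 + 3 + 2 + 1 + 1 + 1 + 1
8 + 2 + 2 + 2 + 1 + 1 + 1
7 + 5 + 1 + 1 + 1 + 1 + 1
7 + 4 + 2 + 1 + 1 + 1 + 1
7 + 3 + 3 + 1 + 1 + 1 + 1
7 + 3 + 2 + 2 + 1 + 1 + 1
7 + 2 + 2 + 2 + 2 + 1 + 1
…and 26 more, for 38 total.

38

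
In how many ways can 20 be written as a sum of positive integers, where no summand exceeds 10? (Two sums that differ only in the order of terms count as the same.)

530

Direct enumeration gives 530 partitions.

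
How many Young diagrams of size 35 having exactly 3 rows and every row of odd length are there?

A partial list (first 12 by largest part):
33 + 1 + 1
31 + 3 + 1
29 + 5 + 1
29 + 3 + 3
27 + 7 + 1
27 + 5 + 3
25 + 9 + 1
25 + 7 + 3
25 + 5 + 5
23 + 11 + 1
23 + 9 + 3
23 + 7 + 5
…and 18 more, for 30 total.

30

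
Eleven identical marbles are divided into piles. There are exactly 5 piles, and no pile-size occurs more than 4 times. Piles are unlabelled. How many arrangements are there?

They are:
7 + 1 + 1 + 1 + 1
6 + 2 + 1 + 1 + 1
5 + 3 + 1 + 1 + 1
5 + 2 + 2 + 1 + 1
4 + 4 + 1 + 1 + 1
4 + 3 + 2 + 1 + 1
4 + 2 + 2 + 2 + 1
3 + 3 + 3 + 1 + 1
3 + 3 + 2 + 2 + 1
3 + 2 + 2 + 2 + 2
Counting gives 10.

10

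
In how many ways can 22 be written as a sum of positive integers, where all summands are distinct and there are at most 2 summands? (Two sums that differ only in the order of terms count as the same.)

Listing the qualifying partitions of 22:
22
21, 1
20, 2
19, 3
18, 4
17, 5
16, 6
15, 7
14, 8
13, 9
12, 10

11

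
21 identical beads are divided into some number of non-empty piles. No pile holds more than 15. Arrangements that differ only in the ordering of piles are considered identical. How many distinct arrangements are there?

773

Direct enumeration gives 773 partitions.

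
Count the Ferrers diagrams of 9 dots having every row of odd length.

8

Listing the qualifying partitions of 9:
9
7,1,1
5,3,1
5,1,1,1,1
3,3,3
3,3,1,1,1
3,1,1,1,1,1,1
1,1,1,1,1,1,1,1,1
Counting gives 8.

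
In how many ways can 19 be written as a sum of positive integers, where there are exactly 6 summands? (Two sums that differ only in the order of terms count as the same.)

71

A full systematic count gives 71.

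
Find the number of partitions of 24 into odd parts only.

Counting exhaustively, 122 partitions satisfy the conditions.

122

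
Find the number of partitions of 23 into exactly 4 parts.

Enumerating by decreasing first part gives 94 partitions in all.

94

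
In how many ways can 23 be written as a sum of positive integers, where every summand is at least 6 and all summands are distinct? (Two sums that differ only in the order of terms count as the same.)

9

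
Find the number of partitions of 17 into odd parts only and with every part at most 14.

36

There are too many to list fully; the first 12 (by largest part) are:
13,3,1
13,1,1,1,1
11,5,1
11,3,3
11,3,1,1,1
11,1,1,1,1,1,1
9,7,1
9,5,3
9,5,1,1,1
9,3,3,1,1
9,3,1,1,1,1,1
9,1,1,1,1,1,1,1,1
…and 24 more, for 36 total.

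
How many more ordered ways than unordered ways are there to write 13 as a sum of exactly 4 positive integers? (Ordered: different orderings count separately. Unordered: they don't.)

Ordered (compositions into 4 parts): C(12,3) = 220.
Partitions of 13 into exactly 4 parts: 18.
Difference: 220 − 18 = 202.

202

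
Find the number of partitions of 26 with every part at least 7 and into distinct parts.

9

The partitions of 26 that satisfy the conditions:
26
19, 7
18, 8
17, 9
16, 10
15, 11
14, 12
11, 8, 7
10, 9, 7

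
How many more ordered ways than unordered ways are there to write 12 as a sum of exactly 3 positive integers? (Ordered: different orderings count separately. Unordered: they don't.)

Compositions: C(11,2) = 55.
Partitions of 12 into exactly 3 parts: 12.
Difference: 55 − 12 = 43.

43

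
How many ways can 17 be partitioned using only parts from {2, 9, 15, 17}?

The partitions of 17 that satisfy the conditions:
17
2, 15
2, 2, 2, 2, 9
Counting gives 3.

3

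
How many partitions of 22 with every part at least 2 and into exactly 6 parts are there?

There are too many to list fully; the first 12 (by largest part) are:
12+2+2+2+2+2
11+3+2+2+2+2
10+4+2+2+2+2
10+3+3+2+2+2
9+5+2+2+2+2
9+4+3+2+2+2
9+3+3+3+2+2
8+6+2+2+2+2
8+5+3+2+2+2
8+4+4+2+2+2
8+4+3+3+2+2
8+3+3+3+3+2
…and 23 more, for 35 total.

35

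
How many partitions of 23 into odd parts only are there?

104

Systematic enumeration (by largest part, then next-largest, …) yields 104.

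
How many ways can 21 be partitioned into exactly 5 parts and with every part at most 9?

A partial list (first 12 by largest part):
1 + 1 + 1 + 9 + 9
1 + 1 + 2 + 8 + 9
1 + 1 + 3 + 7 + 9
1 + 2 + 2 + 7 + 9
1 + 1 + 4 + 6 + 9
1 + 2 + 3 + 6 + 9
2 + 2 + 2 + 6 + 9
1 + 1 + 5 + 5 + 9
1 + 2 + 4 + 5 + 9
1 + 3 + 3 + 5 + 9
2 + 2 + 3 + 5 + 9
1 + 3 + 4 + 4 + 9
…and 51 more, for 63 total.

63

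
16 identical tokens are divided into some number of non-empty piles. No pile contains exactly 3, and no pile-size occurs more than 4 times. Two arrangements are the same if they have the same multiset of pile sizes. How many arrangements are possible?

89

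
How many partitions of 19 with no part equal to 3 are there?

259

There are 259 such partitions.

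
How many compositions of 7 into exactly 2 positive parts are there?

6

Equivalently, choose which 1 of the 6 gaps become plus signs: C(6,1) = 6.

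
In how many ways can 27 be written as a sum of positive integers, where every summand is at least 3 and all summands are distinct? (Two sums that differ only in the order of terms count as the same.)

A partial list (first 12 by largest part):
27
24+3
23+4
22+5
21+6
20+7
20+4+3
19+8
19+5+3
18+9
18+6+3
18+5+4
…and 47 more, for 59 total.

59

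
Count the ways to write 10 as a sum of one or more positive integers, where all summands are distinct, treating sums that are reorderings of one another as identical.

10

Enumerating:
10
9 + 1
8 + 2
7 + 3
7 + 2 + 1
6 + 4
6 + 3 + 1
5 + 4 + 1
5 + 3 + 2
4 + 3 + 2 + 1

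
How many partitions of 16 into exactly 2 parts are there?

The partitions of 16 that satisfy the conditions:
15, 1
14, 2
13, 3
12, 4
11, 5
10, 6
9, 7
8, 8
Counting gives 8.

8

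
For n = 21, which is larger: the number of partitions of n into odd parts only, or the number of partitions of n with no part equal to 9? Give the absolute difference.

639

Partitions of 21 into odd parts only: 76.
Partitions of 21 with no part equal to 9: 715.
|76 − 715| = 639.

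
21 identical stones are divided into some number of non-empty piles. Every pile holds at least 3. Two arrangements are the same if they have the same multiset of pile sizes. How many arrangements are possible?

60

A partial list (first 12 by largest part):
21
18, 3
17, 4
16, 5
15, 6
15, 3, 3
14, 7
14, 4, 3
13, 8
13, 5, 3
13, 4, 4
12, 9
…and 48 more, for 60 total.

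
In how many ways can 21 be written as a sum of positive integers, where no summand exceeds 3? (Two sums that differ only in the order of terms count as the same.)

48

There are too many to list fully; the first 12 (by largest part) are:
3,3,3,3,3,3,3
3,3,3,3,3,3,2,1
3,3,3,3,3,3,1,1,1
3,3,3,3,3,2,2,2
3,3,3,3,3,2,2,1,1
3,3,3,3,3,2,1,1,1,1
3,3,3,3,3,1,1,1,1,1,1
3,3,3,3,2,2,2,2,1
3,3,3,3,2,2,2,1,1,1
3,3,3,3,2,2,1,1,1,1,1
3,3,3,3,2,1,1,1,1,1,1,1
3,3,3,3,1,1,1,1,1,1,1,1,1
…and 36 more, for 48 total.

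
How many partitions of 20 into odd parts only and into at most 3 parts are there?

They are:
19 + 1
17 + 3
15 + 5
13 + 7
11 + 9
That's 5 in total.

5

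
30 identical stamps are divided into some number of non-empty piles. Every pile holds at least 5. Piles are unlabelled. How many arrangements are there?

70

There are too many to list fully; the first 12 (by largest part) are:
30
25 + 5
24 + 6
23 + 7
22 + 8
21 + 9
20 + 10
20 + 5 + 5
19 + 11
19 + 6 + 5
18 + 12
18 + 7 + 5
…and 58 more, for 70 total.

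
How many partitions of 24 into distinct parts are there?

122

Counting exhaustively, 122 partitions satisfy the conditions.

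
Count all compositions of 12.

2048

Each of the 11 gaps between 12 units is either a break or not: 2^11 = 2048.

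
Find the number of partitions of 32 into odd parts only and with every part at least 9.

Listing the qualifying partitions of 32:
23+9
21+11
19+13
17+15

4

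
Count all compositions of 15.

16384

The number of compositions of n is 2^(n−1); here 2^14 = 16384.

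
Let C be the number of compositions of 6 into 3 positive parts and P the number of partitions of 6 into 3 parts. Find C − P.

Compositions: C(5,2) = 10.
Unordered (partitions into 3 parts): 3.
Difference: 10 − 3 = 7.

7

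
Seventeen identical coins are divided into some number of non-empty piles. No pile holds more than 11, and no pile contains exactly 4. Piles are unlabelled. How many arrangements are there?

Counting exhaustively, 179 partitions satisfy the conditions.

179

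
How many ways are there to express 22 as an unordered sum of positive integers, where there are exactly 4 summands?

84

Systematic enumeration (by largest part, then next-largest, …) yields 84.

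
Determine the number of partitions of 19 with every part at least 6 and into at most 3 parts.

6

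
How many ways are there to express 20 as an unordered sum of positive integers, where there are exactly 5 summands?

84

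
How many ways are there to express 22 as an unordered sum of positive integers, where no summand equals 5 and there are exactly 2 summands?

Enumerating:
21, 1
20, 2
19, 3
18, 4
16, 6
15, 7
14, 8
13, 9
12, 10
11, 11
That's 10 in total.

10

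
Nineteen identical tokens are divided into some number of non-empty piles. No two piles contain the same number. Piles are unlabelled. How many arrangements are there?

There are too many to list fully; the first 12 (by largest part) are:
19
18 + 1
17 + 2
16 + 3
16 + 2 + 1
15 + 4
15 + 3 + 1
14 + 5
14 + 4 + 1
14 + 3 + 2
13 + 6
13 + 5 + 1
…and 42 more, for 54 total.

54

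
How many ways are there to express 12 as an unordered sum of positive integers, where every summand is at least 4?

5

The partitions of 12 that satisfy the conditions:
12
4 + 8
5 + 7
6 + 6
4 + 4 + 4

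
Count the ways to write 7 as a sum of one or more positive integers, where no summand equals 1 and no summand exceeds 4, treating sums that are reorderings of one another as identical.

2

They are:
4,3
3,2,2
Counting gives 2.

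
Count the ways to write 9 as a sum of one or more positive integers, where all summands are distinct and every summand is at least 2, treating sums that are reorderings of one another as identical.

5

They are:
9
7,2
6,3
5,4
4,3,2
Counting gives 5.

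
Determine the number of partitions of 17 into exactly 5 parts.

47

There are too many to list fully; the first 12 (by largest part) are:
13, 1, 1, 1, 1
12, 2, 1, 1, 1
11, 3, 1, 1, 1
11, 2, 2, 1, 1
10, 4, 1, 1, 1
10, 3, 2, 1, 1
10, 2, 2, 2, 1
9, 5, 1, 1, 1
9, 4, 2, 1, 1
9, 3, 3, 1, 1
9, 3, 2, 2, 1
9, 2, 2, 2, 2
…and 35 more, for 47 total.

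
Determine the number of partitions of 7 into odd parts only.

5

Enumerating:
7
5, 1, 1
3, 3, 1
3, 1, 1, 1, 1
1, 1, 1, 1, 1, 1, 1
Counting gives 5.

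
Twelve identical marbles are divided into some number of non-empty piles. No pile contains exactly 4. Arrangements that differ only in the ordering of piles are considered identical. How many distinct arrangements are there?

55

A partial list (first 12 by largest part):
12
1, 11
2, 10
1, 1, 10
3, 9
1, 2, 9
1, 1, 1, 9
1, 3, 8
2, 2, 8
1, 1, 2, 8
1, 1, 1, 1, 8
5, 7
…and 43 more, for 55 total.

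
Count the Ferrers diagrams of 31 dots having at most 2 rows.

They are:
31
30+1
29+2
28+3
27+4
26+5
25+6
24+7
23+8
22+9
21+10
20+11
19+12
18+13
17+14
16+15
Counting gives 16.

16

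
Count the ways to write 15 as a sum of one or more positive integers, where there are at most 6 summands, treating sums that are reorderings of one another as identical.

110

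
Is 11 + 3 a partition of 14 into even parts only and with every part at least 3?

The parts sum to 14, and the condition 'every summand is even' is violated.

No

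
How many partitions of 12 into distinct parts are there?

15

Enumerating:
12
1+11
2+10
3+9
1+2+9
4+8
1+3+8
5+7
1+4+7
2+3+7
1+5+6
2+4+6
1+2+3+6
3+4+5
1+2+4+5
That's 15 in total.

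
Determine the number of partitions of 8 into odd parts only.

6

The partitions of 8 that satisfy the conditions:
7, 1
5, 3
5, 1, 1, 1
3, 3, 1, 1
3, 1, 1, 1, 1, 1
1, 1, 1, 1, 1, 1, 1, 1
Counting gives 6.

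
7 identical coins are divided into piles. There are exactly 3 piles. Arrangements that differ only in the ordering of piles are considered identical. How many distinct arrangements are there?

4

Listing the qualifying partitions of 7:
5,1,1
4,2,1
3,3,1
3,2,2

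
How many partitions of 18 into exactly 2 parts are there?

9

Enumerating:
17,1
16,2
15,3
14,4
13,5
12,6
11,7
10,8
9,9
That's 9 in total.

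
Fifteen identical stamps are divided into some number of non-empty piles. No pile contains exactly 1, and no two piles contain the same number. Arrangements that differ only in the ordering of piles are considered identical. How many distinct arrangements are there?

15

The partitions of 15 that satisfy the conditions:
15
13,2
12,3
11,4
10,5
10,3,2
9,6
9,4,2
8,7
8,5,2
8,4,3
7,6,2
7,5,3
6,5,4
6,4,3,2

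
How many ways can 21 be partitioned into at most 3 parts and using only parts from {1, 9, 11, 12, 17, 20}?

Listing the qualifying partitions of 21:
1,20
9,12
1,9,11

3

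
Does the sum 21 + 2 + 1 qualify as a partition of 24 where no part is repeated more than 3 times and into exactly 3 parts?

The parts sum to 24, and the condition 'no summand is used more than 3 times' holds; the condition 'there are exactly 3 summands' holds.

Yes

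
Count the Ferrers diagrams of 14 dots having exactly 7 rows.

15

The partitions of 14 that satisfy the conditions:
8+1+1+1+1+1+1
7+2+1+1+1+1+1
6+3+1+1+1+1+1
6+2+2+1+1+1+1
5+4+1+1+1+1+1
5+3+2+1+1+1+1
5+2+2+2+1+1+1
4+4+2+1+1+1+1
4+3+3+1+1+1+1
4+3+2+2+1+1+1
4+2+2+2+2+1+1
3+3+3+2+1+1+1
3+3+2+2+2+1+1
3+2+2+2+2+2+1
2+2+2+2+2+2+2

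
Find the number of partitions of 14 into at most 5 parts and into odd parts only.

Listing the qualifying partitions of 14:
13, 1
11, 3
11, 1, 1, 1
9, 5
9, 3, 1, 1
7, 7
7, 5, 1, 1
7, 3, 3, 1
5, 5, 3, 1
5, 3, 3, 3

10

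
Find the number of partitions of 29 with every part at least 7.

Listing the qualifying partitions of 29:
29
22,7
21,8
20,9
19,10
18,11
17,12
16,13
15,14
15,7,7
14,8,7
13,9,7
13,8,8
12,10,7
12,9,8
11,11,7
11,10,8
11,9,9
10,10,9
8,7,7,7
That's 20 in total.

20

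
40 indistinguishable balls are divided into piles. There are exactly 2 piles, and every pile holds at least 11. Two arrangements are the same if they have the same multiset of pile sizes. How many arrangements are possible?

Enumerating:
29,11
28,12
27,13
26,14
25,15
24,16
23,17
22,18
21,19
20,20
That's 10 in total.

10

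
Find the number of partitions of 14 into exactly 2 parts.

Enumerating:
1+13
2+12
3+11
4+10
5+9
6+8
7+7

7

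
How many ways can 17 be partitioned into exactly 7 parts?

38

There are too many to list fully; the first 12 (by largest part) are:
11+1+1+1+1+1+1
10+2+1+1+1+1+1
9+3+1+1+1+1+1
9+2+2+1+1+1+1
8+4+1+1+1+1+1
8+3+2+1+1+1+1
8+2+2+2+1+1+1
7+5+1+1+1+1+1
7+4+2+1+1+1+1
7+3+3+1+1+1+1
7+3+2+2+1+1+1
7+2+2+2+2+1+1
…and 26 more, for 38 total.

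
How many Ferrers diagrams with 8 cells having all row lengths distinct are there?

6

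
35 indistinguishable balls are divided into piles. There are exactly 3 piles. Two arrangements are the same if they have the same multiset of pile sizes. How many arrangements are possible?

102

Counting exhaustively, 102 partitions satisfy the conditions.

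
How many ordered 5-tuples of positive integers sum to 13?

495

A composition of 13 into 5 positive parts is chosen by placing 4 dividers among the 12 gaps between 13 units: C(12,4) = 495.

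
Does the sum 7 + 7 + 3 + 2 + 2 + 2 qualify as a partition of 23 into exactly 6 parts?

The parts sum to 23, and the condition 'there are exactly 6 summands' holds.

Yes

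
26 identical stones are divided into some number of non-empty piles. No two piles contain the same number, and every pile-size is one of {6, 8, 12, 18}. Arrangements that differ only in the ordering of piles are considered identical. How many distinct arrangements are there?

2

Listing the qualifying partitions of 26:
8, 18
6, 8, 12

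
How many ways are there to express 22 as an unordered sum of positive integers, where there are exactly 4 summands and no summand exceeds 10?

A partial list (first 12 by largest part):
10 + 10 + 1 + 1
10 + 9 + 2 + 1
10 + 8 + 3 + 1
10 + 8 + 2 + 2
10 + 7 + 4 + 1
10 + 7 + 3 + 2
10 + 6 + 5 + 1
10 + 6 + 4 + 2
10 + 6 + 3 + 3
10 + 5 + 5 + 2
10 + 5 + 4 + 3
10 + 4 + 4 + 4
…and 31 more, for 43 total.

43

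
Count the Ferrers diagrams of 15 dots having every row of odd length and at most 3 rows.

8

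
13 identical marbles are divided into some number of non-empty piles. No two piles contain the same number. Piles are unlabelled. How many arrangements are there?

Listing the qualifying partitions of 13:
13
12 + 1
11 + 2
10 + 3
10 + 2 + 1
9 + 4
9 + 3 + 1
8 + 5
8 + 4 + 1
8 + 3 + 2
7 + 6
7 + 5 + 1
7 + 4 + 2
7 + 3 + 2 + 1
6 + 5 + 2
6 + 4 + 3
6 + 4 + 2 + 1
5 + 4 + 3 + 1
That's 18 in total.

18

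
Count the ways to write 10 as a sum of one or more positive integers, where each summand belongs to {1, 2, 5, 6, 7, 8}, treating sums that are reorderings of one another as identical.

17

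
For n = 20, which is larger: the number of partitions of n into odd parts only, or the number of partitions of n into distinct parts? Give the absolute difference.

Partitions of 20 into odd parts only: 64.
Partitions of 20 into distinct parts: 64.
|64 − 64| = 0.

0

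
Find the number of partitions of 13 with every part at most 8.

89

Systematic enumeration (by largest part, then next-largest, …) yields 89.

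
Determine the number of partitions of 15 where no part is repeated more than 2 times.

70

A partial list (first 12 by largest part):
15
14 + 1
13 + 2
13 + 1 + 1
12 + 3
12 + 2 + 1
11 + 4
11 + 3 + 1
11 + 2 + 2
11 + 2 + 1 + 1
10 + 5
10 + 4 + 1
…and 58 more, for 70 total.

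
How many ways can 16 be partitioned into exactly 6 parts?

There are too many to list fully; the first 12 (by largest part) are:
11, 1, 1, 1, 1, 1
10, 2, 1, 1, 1, 1
9, 3, 1, 1, 1, 1
9, 2, 2, 1, 1, 1
8, 4, 1, 1, 1, 1
8, 3, 2, 1, 1, 1
8, 2, 2, 2, 1, 1
7, 5, 1, 1, 1, 1
7, 4, 2, 1, 1, 1
7, 3, 3, 1, 1, 1
7, 3, 2, 2, 1, 1
7, 2, 2, 2, 2, 1
…and 23 more, for 35 total.

35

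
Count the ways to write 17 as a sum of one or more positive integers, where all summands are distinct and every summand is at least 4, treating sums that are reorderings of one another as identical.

Enumerating:
17
13,4
12,5
11,6
10,7
9,8
8,5,4
7,6,4
That's 8 in total.

8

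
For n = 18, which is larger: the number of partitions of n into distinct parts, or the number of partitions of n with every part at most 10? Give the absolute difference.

Partitions of 18 into distinct parts: 46.
Partitions of 18 with every part at most 10: 340.
|46 − 340| = 294.

294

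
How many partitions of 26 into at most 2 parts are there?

The partitions of 26 that satisfy the conditions:
26
25 + 1
24 + 2
23 + 3
22 + 4
21 + 5
20 + 6
19 + 7
18 + 8
17 + 9
16 + 10
15 + 11
14 + 12
13 + 13
That's 14 in total.

14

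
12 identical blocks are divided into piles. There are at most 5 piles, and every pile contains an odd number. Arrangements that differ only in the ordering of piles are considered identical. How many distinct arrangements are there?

8

They are:
11+1
9+3
9+1+1+1
7+5
7+3+1+1
5+5+1+1
5+3+3+1
3+3+3+3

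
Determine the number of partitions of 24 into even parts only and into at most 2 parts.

7

Enumerating:
24
22 + 2
20 + 4
18 + 6
16 + 8
14 + 10
12 + 12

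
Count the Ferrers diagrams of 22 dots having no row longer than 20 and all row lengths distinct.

87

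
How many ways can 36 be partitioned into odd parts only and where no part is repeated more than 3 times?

A full systematic count gives 199.

199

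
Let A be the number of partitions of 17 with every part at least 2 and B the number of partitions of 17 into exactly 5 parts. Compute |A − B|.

19

Partitions of 17 with every part at least 2: 66.
Partitions of 17 into exactly 5 parts: 47.
|66 − 47| = 19.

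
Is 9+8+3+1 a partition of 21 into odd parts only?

The parts sum to 21, and the condition 'every summand is odd' is violated.

No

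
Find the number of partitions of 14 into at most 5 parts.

70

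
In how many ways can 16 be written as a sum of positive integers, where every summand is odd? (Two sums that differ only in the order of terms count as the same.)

A partial list (first 12 by largest part):
15+1
13+3
13+1+1+1
11+5
11+3+1+1
11+1+1+1+1+1
9+7
9+5+1+1
9+3+3+1
9+3+1+1+1+1
9+1+1+1+1+1+1+1
7+7+1+1
…and 20 more, for 32 total.

32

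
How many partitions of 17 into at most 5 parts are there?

119

Systematic enumeration (by largest part, then next-largest, …) yields 119.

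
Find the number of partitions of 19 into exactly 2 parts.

They are:
18 + 1
17 + 2
16 + 3
15 + 4
14 + 5
13 + 6
12 + 7
11 + 8
10 + 9
Counting gives 9.

9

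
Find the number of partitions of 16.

Direct enumeration gives 231 partitions.

231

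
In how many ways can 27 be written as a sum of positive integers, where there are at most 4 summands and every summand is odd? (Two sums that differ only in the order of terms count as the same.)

20

They are:
27
25 + 1 + 1
23 + 3 + 1
21 + 5 + 1
21 + 3 + 3
19 + 7 + 1
19 + 5 + 3
17 + 9 + 1
17 + 7 + 3
17 + 5 + 5
15 + 11 + 1
15 + 9 + 3
15 + 7 + 5
13 + 13 + 1
13 + 11 + 3
13 + 9 + 5
13 + 7 + 7
11 + 11 + 5
11 + 9 + 7
9 + 9 + 9
Counting gives 20.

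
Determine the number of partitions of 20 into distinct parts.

64

A partial list (first 12 by largest part):
20
19+1
18+2
17+3
17+2+1
16+4
16+3+1
15+5
15+4+1
15+3+2
14+6
14+5+1
…and 52 more, for 64 total.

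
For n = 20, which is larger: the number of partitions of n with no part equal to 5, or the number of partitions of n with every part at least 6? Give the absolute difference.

Partitions of 20 with no part equal to 5: 451.
Partitions of 20 with every part at least 6: 8.
|451 − 8| = 443.

443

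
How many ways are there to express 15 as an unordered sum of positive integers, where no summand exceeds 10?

164

Systematic enumeration (by largest part, then next-largest, …) yields 164.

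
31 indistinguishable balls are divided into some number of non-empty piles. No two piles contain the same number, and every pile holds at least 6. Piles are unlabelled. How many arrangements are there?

A partial list (first 12 by largest part):
31
25,6
24,7
23,8
22,9
21,10
20,11
19,12
18,13
18,7,6
17,14
17,8,6
…and 14 more, for 26 total.

26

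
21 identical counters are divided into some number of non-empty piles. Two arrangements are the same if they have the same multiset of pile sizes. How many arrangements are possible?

792

Direct enumeration gives 792 partitions.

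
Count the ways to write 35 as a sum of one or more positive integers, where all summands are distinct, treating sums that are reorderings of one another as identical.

585

A full systematic count gives 585.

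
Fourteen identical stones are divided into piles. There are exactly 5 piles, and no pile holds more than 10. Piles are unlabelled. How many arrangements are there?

23

They are:
10+1+1+1+1
9+2+1+1+1
8+3+1+1+1
8+2+2+1+1
7+4+1+1+1
7+3+2+1+1
7+2+2+2+1
6+5+1+1+1
6+4+2+1+1
6+3+3+1+1
6+3+2+2+1
6+2+2+2+2
5+5+2+1+1
5+4+3+1+1
5+4+2+2+1
5+3+3+2+1
5+3+2+2+2
4+4+4+1+1
4+4+3+2+1
4+4+2+2+2
4+3+3+3+1
4+3+3+2+2
3+3+3+3+2
That's 23 in total.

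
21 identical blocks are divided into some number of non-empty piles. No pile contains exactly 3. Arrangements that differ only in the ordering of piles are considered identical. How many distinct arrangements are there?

407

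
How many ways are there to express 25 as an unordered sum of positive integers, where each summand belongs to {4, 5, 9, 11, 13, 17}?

Listing the qualifying partitions of 25:
4, 4, 17
4, 4, 4, 13
5, 9, 11
4, 5, 5, 11
4, 4, 4, 4, 9
5, 5, 5, 5, 5
4, 4, 4, 4, 4, 5

7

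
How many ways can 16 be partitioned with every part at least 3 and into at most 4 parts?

The partitions of 16 that satisfy the conditions:
16
3,13
4,12
5,11
6,10
3,3,10
7,9
3,4,9
8,8
3,5,8
4,4,8
3,6,7
4,5,7
3,3,3,7
4,6,6
5,5,6
3,3,4,6
3,3,5,5
3,4,4,5
4,4,4,4
That's 20 in total.

20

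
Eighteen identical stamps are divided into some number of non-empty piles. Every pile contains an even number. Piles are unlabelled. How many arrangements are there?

30

There are too many to list fully; the first 12 (by largest part) are:
18
16+2
14+4
14+2+2
12+6
12+4+2
12+2+2+2
10+8
10+6+2
10+4+4
10+4+2+2
10+2+2+2+2
…and 18 more, for 30 total.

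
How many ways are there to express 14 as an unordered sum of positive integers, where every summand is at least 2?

34

There are too many to list fully; the first 12 (by largest part) are:
14
12, 2
11, 3
10, 4
10, 2, 2
9, 5
9, 3, 2
8, 6
8, 4, 2
8, 3, 3
8, 2, 2, 2
7, 7
…and 22 more, for 34 total.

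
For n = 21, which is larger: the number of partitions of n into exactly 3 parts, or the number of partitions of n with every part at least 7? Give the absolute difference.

31

Partitions of 21 into exactly 3 parts: 37.
Partitions of 21 with every part at least 7: 6.
|37 − 6| = 31.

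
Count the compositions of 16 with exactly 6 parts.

3003

Place 5 bars in the 15 internal gaps of a row of 16 dots: C(15,5) = 3003.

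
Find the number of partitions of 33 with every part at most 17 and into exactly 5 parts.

A full systematic count gives 419.

419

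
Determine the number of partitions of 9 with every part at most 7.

28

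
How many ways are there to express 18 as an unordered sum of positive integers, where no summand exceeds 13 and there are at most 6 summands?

187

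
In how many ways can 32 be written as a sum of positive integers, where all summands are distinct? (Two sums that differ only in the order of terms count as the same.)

Counting exhaustively, 390 partitions satisfy the conditions.

390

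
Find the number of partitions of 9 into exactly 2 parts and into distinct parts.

4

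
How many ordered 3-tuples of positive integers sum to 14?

78

By stars and bars with positive parts, the count is C(13,2) = 78.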